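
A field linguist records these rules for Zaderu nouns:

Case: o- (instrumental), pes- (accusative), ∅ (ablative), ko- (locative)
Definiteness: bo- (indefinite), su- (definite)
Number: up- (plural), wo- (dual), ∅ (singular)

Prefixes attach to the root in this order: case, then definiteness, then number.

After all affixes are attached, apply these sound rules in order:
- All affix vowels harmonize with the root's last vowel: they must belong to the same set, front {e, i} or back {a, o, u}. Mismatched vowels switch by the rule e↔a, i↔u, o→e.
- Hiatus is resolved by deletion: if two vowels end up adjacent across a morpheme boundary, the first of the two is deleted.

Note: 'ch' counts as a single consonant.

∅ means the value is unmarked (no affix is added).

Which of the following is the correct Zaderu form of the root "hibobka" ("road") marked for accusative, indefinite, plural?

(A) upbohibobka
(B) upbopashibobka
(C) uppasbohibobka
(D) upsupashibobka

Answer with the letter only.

B

Attach case accusative pes- → peshibobka.
Attach definiteness indefinite bo- → bopeshibobka.
Attach number plural up- → upbopeshibobka.
Apply vowel harmony: upbopeshibobka → upbopashibobka.
Vowel deletion: no change.
So the correct form is upbopashibobka, option (B).
(D) upsupashibobka is wrong: it uses definite instead of indefinite for definiteness.
(C) uppasbohibobka is wrong: it has the affixes in the wrong order.
(A) upbohibobka is wrong: it uses ablative instead of accusative for case.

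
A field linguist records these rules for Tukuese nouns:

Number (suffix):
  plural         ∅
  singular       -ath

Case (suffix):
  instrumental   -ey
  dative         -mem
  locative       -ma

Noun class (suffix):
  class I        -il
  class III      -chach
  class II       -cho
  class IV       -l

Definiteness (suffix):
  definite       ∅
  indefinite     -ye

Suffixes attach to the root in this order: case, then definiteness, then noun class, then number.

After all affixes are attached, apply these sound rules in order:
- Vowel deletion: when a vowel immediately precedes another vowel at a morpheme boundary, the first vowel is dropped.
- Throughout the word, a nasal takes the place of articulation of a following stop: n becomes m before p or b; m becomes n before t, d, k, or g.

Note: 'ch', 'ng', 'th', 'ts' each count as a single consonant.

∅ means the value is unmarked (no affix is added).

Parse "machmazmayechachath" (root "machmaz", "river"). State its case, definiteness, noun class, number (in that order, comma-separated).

Segment: machmaz-ma-ye-chach-ath.
case: -ma → locative.
definiteness: -ye → indefinite.
noun class: -chach → class III.
number: -ath → singular.

locative, indefinite, class III, singular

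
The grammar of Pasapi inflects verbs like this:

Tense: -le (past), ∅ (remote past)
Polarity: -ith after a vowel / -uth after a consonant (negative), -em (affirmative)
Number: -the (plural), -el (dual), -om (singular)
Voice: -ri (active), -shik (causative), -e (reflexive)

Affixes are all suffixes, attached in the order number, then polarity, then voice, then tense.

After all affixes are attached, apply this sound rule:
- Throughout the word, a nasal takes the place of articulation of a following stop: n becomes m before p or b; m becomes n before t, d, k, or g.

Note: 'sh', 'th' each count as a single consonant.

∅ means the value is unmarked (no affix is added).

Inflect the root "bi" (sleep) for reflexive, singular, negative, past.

Attach number singular -om → biom.
Attach polarity negative -uth (after consonant 'm') → biomuth.
Attach voice reflexive -e → biomuthe.
Attach tense past -le → biomuthele.
Nasal assimilation: no change.

biomuthele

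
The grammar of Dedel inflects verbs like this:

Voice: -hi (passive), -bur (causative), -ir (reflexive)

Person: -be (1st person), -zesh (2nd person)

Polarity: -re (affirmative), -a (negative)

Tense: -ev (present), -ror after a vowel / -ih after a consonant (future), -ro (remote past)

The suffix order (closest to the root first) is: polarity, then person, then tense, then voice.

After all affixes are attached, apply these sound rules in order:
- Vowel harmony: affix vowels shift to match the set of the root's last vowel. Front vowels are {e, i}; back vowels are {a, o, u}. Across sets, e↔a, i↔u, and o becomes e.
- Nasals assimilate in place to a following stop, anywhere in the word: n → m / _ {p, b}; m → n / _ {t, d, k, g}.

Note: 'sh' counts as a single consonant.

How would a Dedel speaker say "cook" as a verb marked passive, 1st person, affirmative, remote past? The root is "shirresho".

shirreshorabarohu

Attach polarity affirmative -re → shirreshore.
Attach person 1st person -be → shirreshorebe.
Attach tense remote past -ro → shirreshorebero.
Attach voice passive -hi → shirreshoreberohi.
Apply vowel harmony: shirreshoreberohi → shirreshorabarohu.
Nasal assimilation: no change.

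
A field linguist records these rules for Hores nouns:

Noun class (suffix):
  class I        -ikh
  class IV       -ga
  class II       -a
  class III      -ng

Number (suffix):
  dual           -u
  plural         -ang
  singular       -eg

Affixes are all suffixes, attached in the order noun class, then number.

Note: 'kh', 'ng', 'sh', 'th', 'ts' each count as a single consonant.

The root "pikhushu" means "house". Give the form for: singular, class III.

Attach noun class class III -ng → pikhushung.
Attach number singular -eg → pikhushungeg.

pikhushungeg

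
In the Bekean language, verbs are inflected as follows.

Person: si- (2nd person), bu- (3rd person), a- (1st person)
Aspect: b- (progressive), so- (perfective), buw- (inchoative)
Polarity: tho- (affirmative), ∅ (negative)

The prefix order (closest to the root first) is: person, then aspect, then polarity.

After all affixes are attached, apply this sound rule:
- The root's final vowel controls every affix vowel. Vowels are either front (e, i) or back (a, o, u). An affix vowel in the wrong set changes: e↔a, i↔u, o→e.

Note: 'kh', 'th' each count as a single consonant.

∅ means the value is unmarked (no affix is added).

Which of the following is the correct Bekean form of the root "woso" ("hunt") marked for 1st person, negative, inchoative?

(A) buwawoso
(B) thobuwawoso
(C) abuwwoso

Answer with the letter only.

Attach person 1st person a- → awoso.
Attach aspect inchoative buw- → buwawoso.
polarity = negative: zero marking, form stays buwawoso.
Vowel harmony: no change.
So the correct form is buwawoso, option (A).
(C) abuwwoso is wrong: it has the affixes in the wrong order.
(B) thobuwawoso is wrong: it uses affirmative instead of negative for polarity.

A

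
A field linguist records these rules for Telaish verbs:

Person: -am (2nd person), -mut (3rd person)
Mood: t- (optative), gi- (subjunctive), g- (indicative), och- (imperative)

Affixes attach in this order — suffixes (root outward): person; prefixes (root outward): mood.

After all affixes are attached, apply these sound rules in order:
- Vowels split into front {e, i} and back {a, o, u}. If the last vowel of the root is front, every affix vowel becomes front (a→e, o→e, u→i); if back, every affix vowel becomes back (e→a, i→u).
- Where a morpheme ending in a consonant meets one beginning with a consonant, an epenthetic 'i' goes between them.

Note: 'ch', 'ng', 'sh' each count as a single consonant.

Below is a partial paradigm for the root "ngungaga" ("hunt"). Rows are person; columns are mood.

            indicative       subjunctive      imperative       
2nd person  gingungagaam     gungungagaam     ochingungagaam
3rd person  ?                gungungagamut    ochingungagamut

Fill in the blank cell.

gingungagamut

Attach person 3rd person -mut → ngungagamut.
Attach mood indicative g- → gngungagamut.
Vowel harmony: no change.
Apply epenthesis: gngungagamut → gingungagamut.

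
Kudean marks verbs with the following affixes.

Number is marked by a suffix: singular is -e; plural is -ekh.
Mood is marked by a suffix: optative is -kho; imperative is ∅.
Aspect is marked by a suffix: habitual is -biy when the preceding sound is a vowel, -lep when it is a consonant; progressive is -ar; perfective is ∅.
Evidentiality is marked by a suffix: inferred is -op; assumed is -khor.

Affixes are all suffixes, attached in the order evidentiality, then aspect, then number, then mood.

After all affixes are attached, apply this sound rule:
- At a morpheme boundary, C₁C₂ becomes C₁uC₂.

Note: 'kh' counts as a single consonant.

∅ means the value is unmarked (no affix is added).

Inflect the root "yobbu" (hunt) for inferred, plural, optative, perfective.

Attach evidentiality inferred -op → yobbuop.
aspect = perfective: zero marking, form stays yobbuop.
Attach number plural -ekh → yobbuopekh.
Attach mood optative -kho → yobbuopekhkho.
Apply epenthesis: yobbuopekhkho → yobbuopekhukho.

yobbuopekhukho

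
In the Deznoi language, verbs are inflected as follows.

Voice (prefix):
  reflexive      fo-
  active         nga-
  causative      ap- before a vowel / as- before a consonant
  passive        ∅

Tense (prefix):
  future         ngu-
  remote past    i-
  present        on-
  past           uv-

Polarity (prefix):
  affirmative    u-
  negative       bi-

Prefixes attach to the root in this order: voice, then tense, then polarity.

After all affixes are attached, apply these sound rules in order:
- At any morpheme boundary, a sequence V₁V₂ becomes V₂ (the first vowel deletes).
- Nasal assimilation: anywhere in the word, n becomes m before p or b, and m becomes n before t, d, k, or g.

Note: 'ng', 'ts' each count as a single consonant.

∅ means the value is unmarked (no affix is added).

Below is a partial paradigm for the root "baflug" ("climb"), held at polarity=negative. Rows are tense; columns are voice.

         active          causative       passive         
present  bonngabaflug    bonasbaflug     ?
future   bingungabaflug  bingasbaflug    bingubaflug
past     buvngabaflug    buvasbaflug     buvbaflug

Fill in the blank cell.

bombaflug

voice = passive: zero marking, form stays baflug.
Attach tense present on- → onbaflug.
Attach polarity negative bi- → bionbaflug.
Apply vowel deletion: bionbaflug → bonbaflug.
Apply nasal assimilation: bonbaflug → bombaflug.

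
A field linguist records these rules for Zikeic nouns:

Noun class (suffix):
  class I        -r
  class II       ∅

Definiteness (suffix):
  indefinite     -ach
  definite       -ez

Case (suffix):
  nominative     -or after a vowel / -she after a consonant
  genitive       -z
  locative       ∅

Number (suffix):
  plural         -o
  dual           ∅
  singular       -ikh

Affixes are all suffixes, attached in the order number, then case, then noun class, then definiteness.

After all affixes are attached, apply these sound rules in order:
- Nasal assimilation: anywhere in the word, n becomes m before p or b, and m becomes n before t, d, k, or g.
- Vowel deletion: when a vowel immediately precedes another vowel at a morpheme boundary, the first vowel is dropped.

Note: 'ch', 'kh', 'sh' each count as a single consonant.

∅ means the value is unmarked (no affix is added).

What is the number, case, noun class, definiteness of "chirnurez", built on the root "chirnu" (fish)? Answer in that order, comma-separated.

dual, locative, class I, definite

Segment: chirnu-r-ez.
number: ∅ → dual.
case: ∅ → locative.
noun class: -r → class I.
definiteness: -ez → definite.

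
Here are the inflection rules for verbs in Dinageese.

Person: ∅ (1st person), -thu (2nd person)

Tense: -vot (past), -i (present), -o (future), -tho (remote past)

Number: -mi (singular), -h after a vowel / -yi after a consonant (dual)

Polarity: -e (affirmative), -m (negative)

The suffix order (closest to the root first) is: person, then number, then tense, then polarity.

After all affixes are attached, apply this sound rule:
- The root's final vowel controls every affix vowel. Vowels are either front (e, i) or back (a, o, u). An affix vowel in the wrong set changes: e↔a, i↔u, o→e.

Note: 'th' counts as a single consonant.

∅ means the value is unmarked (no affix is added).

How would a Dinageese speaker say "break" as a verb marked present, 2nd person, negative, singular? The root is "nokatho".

Attach person 2nd person -thu → nokathothu.
Attach number singular -mi → nokathothumi.
Attach tense present -i → nokathothumii.
Attach polarity negative -m → nokathothumiim.
Apply vowel harmony: nokathothumiim → nokathothumuum.

nokathothumuum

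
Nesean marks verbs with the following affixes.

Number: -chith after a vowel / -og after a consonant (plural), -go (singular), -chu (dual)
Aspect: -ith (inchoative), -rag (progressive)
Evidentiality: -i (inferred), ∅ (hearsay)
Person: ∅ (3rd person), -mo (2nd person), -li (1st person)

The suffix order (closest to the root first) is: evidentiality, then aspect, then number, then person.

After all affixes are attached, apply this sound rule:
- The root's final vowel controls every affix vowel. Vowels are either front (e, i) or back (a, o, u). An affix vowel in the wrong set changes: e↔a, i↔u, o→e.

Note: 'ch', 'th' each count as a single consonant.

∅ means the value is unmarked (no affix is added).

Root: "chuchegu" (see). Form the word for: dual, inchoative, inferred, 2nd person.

Attach evidentiality inferred -i → chuchegui.
Attach aspect inchoative -ith → chucheguiith.
Attach number dual -chu → chucheguiithchu.
Attach person 2nd person -mo → chucheguiithchumo.
Apply vowel harmony: chucheguiithchumo → chucheguuuthchumo.

chucheguuuthchumo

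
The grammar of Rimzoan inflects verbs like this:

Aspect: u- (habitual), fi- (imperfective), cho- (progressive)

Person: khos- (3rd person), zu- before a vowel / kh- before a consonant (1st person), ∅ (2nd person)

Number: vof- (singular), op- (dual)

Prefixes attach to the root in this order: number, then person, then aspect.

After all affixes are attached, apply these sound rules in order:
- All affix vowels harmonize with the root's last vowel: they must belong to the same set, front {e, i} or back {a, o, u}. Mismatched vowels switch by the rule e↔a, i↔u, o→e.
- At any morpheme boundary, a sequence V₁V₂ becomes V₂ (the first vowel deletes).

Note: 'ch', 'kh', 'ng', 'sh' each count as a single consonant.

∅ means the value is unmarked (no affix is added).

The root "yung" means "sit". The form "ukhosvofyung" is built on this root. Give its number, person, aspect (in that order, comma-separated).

Segment: u-khos-vof-yung.
number: vof- → singular.
person: khos- → 3rd person.
aspect: u- → habitual.

singular, 3rd person, habitual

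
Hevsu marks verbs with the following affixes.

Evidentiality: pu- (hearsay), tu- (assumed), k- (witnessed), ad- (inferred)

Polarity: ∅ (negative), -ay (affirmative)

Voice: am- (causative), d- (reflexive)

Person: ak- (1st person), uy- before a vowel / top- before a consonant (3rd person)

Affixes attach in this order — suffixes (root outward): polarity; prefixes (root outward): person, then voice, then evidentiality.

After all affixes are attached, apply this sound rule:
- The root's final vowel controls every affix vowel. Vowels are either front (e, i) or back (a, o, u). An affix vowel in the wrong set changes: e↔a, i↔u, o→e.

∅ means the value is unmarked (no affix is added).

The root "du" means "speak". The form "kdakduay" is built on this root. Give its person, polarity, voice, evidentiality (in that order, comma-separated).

1st person, affirmative, reflexive, witnessed

Segment: k-d-ak-du-ay.
person: ak- → 1st person.
polarity: -ay → affirmative.
voice: d- → reflexive.
evidentiality: k- → witnessed.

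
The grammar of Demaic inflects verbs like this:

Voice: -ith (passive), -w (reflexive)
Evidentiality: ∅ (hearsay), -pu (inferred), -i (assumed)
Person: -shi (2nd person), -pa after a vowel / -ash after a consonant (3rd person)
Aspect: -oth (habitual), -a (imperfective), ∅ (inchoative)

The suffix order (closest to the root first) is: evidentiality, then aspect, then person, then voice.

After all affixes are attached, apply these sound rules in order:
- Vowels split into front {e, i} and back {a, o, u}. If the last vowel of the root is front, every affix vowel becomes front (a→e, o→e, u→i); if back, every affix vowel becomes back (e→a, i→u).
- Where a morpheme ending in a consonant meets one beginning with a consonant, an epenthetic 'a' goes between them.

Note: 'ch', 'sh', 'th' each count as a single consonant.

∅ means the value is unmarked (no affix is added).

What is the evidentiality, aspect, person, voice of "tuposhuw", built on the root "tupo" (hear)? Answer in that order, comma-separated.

hearsay, inchoative, 2nd person, reflexive

Segment: tupo-shi-w.
evidentiality: ∅ → hearsay.
aspect: ∅ → inchoative.
person: -shi → 2nd person.
voice: -w → reflexive.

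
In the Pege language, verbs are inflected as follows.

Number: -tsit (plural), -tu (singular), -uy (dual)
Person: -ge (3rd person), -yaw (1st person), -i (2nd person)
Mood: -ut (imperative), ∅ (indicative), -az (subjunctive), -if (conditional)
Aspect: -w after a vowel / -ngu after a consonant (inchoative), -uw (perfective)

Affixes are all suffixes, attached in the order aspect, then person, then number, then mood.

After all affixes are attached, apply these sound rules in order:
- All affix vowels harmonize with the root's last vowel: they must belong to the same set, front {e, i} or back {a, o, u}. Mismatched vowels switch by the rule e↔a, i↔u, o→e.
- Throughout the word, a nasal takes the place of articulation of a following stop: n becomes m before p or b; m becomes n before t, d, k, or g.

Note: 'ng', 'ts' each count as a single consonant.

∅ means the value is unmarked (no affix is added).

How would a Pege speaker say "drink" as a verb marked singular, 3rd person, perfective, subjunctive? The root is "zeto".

zetouwgatuaz

Attach aspect perfective -uw → zetouw.
Attach person 3rd person -ge → zetouwge.
Attach number singular -tu → zetouwgetu.
Attach mood subjunctive -az → zetouwgetuaz.
Apply vowel harmony: zetouwgetuaz → zetouwgatuaz.
Nasal assimilation: no change.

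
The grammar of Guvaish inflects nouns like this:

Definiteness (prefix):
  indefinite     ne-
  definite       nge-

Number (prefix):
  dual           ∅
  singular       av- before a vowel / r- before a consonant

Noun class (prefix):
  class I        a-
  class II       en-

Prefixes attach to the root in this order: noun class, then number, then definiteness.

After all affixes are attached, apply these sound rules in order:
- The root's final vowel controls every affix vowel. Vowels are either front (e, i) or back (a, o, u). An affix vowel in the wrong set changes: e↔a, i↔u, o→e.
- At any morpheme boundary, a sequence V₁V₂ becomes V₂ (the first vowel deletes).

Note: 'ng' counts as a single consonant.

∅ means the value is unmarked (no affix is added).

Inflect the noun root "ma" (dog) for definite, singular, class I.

ngavama

Attach noun class class I a- → ama.
Attach number singular av- (before vowel 'a') → avama.
Attach definiteness definite nge- → ngeavama.
Apply vowel harmony: ngeavama → ngaavama.
Apply vowel deletion: ngaavama → ngavama.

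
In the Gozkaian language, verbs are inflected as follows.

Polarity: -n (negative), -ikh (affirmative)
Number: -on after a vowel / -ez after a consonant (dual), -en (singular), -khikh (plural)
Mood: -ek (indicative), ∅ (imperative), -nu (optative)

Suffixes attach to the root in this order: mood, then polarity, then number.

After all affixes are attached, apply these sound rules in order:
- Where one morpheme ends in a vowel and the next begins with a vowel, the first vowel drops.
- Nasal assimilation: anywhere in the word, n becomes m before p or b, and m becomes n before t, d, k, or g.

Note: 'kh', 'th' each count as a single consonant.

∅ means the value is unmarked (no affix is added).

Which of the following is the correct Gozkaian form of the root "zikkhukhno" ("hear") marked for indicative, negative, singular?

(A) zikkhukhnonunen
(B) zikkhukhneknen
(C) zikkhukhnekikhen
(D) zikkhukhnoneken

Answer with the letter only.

B

Attach mood indicative -ek → zikkhukhnoek.
Attach polarity negative -n → zikkhukhnoekn.
Attach number singular -en → zikkhukhnoeknen.
Apply vowel deletion: zikkhukhnoeknen → zikkhukhneknen.
Nasal assimilation: no change.
So the correct form is zikkhukhneknen, option (B).
(C) zikkhukhnekikhen is wrong: it uses affirmative instead of negative for polarity.
(A) zikkhukhnonunen is wrong: it uses optative instead of indicative for mood.
(D) zikkhukhnoneken is wrong: it has the affixes in the wrong order.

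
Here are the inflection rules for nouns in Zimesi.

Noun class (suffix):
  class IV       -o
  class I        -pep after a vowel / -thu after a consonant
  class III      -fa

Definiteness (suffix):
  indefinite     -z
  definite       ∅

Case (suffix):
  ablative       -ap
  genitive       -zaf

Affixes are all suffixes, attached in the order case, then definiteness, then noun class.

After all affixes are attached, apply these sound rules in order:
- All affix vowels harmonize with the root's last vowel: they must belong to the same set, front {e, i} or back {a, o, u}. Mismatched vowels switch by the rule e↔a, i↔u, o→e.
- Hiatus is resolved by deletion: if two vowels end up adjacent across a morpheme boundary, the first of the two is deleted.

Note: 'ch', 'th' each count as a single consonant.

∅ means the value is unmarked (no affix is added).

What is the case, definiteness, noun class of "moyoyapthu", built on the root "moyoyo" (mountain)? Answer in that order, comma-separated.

Segment: moyoyo-ap-thu.
case: -ap → ablative.
definiteness: ∅ → definite.
noun class: -pep/thu → class I.

ablative, definite, class I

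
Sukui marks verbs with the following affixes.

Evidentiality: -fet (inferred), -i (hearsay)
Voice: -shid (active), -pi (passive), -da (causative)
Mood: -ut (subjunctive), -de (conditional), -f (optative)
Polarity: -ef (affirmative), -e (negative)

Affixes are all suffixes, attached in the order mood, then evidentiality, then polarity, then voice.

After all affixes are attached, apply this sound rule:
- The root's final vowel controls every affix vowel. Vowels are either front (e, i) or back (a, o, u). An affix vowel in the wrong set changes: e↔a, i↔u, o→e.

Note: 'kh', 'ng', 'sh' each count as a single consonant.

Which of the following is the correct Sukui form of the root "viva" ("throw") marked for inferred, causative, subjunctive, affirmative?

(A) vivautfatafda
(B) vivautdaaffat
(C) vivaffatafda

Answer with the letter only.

Attach mood subjunctive -ut → vivaut.
Attach evidentiality inferred -fet → vivautfet.
Attach polarity affirmative -ef → vivautfetef.
Attach voice causative -da → vivautfetefda.
Apply vowel harmony: vivautfetefda → vivautfatafda.
So the correct form is vivautfatafda, option (A).
(C) vivaffatafda is wrong: it uses optative instead of subjunctive for mood.
(B) vivautdaaffat is wrong: it has the affixes in the wrong order.

A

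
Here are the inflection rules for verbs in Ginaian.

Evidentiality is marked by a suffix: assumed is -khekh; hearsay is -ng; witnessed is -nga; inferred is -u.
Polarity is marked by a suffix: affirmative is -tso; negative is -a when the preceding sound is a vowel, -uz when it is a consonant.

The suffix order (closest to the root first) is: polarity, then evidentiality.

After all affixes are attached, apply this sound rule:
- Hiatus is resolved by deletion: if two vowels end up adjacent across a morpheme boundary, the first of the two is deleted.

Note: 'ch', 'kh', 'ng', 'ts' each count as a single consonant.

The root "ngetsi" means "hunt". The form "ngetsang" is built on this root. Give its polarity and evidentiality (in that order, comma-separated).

negative, hearsay

Segment: ngetsi-a-ng.
polarity: -a/uz → negative.
evidentiality: -ng → hearsay.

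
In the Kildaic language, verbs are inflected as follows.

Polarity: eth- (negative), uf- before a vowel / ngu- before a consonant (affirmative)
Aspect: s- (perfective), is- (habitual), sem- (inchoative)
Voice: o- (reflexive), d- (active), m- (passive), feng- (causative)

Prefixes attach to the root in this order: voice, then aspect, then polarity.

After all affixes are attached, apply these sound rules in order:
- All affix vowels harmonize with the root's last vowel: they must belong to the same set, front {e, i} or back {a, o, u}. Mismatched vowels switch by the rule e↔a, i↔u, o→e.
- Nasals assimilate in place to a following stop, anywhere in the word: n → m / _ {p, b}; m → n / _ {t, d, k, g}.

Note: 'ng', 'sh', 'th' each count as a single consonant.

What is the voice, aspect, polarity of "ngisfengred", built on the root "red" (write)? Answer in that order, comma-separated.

causative, perfective, affirmative

Segment: ngu-s-feng-red.
voice: feng- → causative.
aspect: s- → perfective.
polarity: uf/ngu- → affirmative.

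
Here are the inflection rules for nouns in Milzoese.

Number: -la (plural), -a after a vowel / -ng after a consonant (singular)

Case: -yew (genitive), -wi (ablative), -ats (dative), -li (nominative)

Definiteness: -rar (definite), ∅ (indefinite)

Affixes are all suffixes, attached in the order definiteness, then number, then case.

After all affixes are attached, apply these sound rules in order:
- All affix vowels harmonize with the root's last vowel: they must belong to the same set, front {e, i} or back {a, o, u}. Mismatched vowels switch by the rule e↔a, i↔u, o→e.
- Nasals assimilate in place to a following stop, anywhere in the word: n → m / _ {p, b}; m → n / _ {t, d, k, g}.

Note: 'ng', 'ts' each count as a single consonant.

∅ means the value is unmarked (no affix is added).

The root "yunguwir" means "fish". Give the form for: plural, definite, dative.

Attach definiteness definite -rar → yunguwirrar.
Attach number plural -la → yunguwirrarla.
Attach case dative -ats → yunguwirrarlaats.
Apply vowel harmony: yunguwirrarlaats → yunguwirrerleets.
Nasal assimilation: no change.

yunguwirrerleets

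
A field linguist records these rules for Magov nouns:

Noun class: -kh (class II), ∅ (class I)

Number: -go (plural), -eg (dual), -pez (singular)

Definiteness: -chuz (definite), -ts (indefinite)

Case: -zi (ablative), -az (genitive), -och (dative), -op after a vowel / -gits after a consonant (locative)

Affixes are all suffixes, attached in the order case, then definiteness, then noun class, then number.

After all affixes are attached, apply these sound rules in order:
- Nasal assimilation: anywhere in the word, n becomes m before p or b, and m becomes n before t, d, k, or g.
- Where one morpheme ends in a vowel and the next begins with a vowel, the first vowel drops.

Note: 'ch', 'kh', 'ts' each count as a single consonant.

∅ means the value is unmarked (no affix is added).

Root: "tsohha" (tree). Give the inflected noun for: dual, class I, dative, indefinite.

tsohhochtseg

Attach case dative -och → tsohhaoch.
Attach definiteness indefinite -ts → tsohhaochts.
noun class = class I: zero marking, form stays tsohhaochts.
Attach number dual -eg → tsohhaochtseg.
Nasal assimilation: no change.
Apply vowel deletion: tsohhaochtseg → tsohhochtseg.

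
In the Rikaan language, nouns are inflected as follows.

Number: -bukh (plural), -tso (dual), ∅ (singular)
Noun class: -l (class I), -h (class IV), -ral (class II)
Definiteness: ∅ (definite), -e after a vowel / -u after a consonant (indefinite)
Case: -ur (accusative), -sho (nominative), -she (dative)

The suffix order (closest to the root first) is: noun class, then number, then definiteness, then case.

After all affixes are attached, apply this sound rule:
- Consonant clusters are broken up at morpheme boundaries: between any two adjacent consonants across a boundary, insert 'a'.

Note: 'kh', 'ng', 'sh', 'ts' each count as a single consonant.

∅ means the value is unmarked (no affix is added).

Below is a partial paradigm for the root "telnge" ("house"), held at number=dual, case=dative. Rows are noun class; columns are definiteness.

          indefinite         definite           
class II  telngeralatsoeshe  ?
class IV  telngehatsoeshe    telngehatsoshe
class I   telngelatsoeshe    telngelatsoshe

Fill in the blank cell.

telngeralatsoshe

Attach noun class class II -ral → telngeral.
Attach number dual -tso → telngeraltso.
definiteness = definite: zero marking, form stays telngeraltso.
Attach case dative -she → telngeraltsoshe.
Apply epenthesis: telngeraltsoshe → telngeralatsoshe.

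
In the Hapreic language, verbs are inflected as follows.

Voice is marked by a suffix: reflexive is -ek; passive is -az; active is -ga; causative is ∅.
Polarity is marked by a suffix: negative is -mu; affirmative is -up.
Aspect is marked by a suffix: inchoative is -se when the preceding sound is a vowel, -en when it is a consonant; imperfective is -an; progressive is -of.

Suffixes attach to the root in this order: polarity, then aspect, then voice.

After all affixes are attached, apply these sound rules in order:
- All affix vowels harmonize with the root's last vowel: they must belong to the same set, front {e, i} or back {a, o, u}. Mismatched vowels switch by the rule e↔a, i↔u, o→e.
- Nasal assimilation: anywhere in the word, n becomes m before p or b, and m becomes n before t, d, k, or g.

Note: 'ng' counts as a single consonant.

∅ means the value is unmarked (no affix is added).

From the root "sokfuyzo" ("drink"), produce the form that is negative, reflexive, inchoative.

sokfuyzomusaak

Attach polarity negative -mu → sokfuyzomu.
Attach aspect inchoative -se (after vowel 'u') → sokfuyzomuse.
Attach voice reflexive -ek → sokfuyzomuseek.
Apply vowel harmony: sokfuyzomuseek → sokfuyzomusaak.
Nasal assimilation: no change.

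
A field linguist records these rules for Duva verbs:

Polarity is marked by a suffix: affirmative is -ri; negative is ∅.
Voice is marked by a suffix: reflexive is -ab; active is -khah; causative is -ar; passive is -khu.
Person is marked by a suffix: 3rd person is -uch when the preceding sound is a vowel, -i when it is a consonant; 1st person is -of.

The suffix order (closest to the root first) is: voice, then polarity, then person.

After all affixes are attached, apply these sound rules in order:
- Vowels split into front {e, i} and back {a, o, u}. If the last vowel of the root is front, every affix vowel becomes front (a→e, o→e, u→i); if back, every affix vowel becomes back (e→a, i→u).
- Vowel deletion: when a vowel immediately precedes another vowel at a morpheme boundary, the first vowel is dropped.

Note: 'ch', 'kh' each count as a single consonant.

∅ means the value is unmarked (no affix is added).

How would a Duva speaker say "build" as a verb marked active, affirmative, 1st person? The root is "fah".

Attach voice active -khah → fahkhah.
Attach polarity affirmative -ri → fahkhahri.
Attach person 1st person -of → fahkhahriof.
Apply vowel harmony: fahkhahriof → fahkhahruof.
Apply vowel deletion: fahkhahruof → fahkhahrof.

fahkhahrof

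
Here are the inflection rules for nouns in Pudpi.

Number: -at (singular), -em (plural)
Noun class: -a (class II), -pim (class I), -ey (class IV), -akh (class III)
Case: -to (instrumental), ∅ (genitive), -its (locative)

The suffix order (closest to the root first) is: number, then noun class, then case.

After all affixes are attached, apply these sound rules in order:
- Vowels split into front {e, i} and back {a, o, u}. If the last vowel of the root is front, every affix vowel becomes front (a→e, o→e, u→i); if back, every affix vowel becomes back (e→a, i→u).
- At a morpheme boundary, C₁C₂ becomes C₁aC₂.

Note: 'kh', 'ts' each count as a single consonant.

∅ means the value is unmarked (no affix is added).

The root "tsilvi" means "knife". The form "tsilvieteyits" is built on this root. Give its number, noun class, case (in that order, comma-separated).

singular, class IV, locative

Segment: tsilvi-at-ey-its.
number: -at → singular.
noun class: -ey → class IV.
case: -its → locative.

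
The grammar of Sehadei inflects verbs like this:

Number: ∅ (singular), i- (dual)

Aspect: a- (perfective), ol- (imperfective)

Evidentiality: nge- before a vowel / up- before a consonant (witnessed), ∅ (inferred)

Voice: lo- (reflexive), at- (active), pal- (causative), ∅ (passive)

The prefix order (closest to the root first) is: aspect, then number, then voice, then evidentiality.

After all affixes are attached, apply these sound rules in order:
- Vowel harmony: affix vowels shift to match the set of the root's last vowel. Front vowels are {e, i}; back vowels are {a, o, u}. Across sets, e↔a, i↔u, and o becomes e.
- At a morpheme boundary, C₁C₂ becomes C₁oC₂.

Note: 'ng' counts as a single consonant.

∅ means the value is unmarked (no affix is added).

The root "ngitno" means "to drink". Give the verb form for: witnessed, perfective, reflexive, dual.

upolouangitno

Attach aspect perfective a- → angitno.
Attach number dual i- → iangitno.
Attach voice reflexive lo- → loiangitno.
Attach evidentiality witnessed up- (before consonant 'l') → uploiangitno.
Apply vowel harmony: uploiangitno → uplouangitno.
Apply epenthesis: uplouangitno → upolouangitno.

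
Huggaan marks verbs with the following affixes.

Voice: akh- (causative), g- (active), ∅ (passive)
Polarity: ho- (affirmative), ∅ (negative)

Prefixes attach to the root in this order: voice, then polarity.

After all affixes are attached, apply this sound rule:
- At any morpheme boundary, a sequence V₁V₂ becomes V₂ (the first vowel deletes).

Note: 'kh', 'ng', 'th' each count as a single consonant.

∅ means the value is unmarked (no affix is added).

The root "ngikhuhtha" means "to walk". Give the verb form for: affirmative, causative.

hakhngikhuhtha

Attach voice causative akh- → akhngikhuhtha.
Attach polarity affirmative ho- → hoakhngikhuhtha.
Apply vowel deletion: hoakhngikhuhtha → hakhngikhuhtha.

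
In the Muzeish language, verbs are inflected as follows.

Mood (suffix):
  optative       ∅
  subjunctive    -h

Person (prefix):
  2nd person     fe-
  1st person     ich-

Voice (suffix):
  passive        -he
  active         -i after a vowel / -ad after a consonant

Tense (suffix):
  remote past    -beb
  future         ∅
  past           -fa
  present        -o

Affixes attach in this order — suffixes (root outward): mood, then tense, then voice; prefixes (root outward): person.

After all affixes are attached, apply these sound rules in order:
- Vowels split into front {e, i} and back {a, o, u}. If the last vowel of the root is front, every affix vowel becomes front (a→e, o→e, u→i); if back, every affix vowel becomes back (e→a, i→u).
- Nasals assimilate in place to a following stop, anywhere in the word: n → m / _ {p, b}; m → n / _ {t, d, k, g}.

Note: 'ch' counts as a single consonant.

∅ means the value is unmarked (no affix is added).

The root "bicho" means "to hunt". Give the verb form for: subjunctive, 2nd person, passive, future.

Attach person 2nd person fe- → febicho.
Attach mood subjunctive -h → febichoh.
tense = future: zero marking, form stays febichoh.
Attach voice passive -he → febichohhe.
Apply vowel harmony: febichohhe → fabichohha.
Nasal assimilation: no change.

fabichohha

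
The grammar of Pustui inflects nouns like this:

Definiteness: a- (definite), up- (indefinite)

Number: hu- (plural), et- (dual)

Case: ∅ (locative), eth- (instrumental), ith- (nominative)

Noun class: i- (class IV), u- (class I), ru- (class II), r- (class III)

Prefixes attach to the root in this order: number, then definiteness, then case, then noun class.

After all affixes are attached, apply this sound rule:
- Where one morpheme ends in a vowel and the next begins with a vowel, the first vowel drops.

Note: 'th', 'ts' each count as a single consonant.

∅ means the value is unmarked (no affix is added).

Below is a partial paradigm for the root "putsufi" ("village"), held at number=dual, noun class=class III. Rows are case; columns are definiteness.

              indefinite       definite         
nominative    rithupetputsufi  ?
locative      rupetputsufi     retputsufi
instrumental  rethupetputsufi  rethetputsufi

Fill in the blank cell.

rithetputsufi

Attach number dual et- → etputsufi.
Attach definiteness definite a- → aetputsufi.
Attach case nominative ith- → ithaetputsufi.
Attach noun class class III r- → rithaetputsufi.
Apply vowel deletion: rithaetputsufi → rithetputsufi.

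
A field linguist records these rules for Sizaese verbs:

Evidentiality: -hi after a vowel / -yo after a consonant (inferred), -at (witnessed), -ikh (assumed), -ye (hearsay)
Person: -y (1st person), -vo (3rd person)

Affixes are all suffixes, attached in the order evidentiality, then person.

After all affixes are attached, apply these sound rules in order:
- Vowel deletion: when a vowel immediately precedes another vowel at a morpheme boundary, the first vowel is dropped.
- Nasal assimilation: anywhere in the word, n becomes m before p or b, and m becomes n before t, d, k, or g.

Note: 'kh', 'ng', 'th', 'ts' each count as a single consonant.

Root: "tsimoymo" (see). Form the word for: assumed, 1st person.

tsimoymikhy

Attach evidentiality assumed -ikh → tsimoymoikh.
Attach person 1st person -y → tsimoymoikhy.
Apply vowel deletion: tsimoymoikhy → tsimoymikhy.
Nasal assimilation: no change.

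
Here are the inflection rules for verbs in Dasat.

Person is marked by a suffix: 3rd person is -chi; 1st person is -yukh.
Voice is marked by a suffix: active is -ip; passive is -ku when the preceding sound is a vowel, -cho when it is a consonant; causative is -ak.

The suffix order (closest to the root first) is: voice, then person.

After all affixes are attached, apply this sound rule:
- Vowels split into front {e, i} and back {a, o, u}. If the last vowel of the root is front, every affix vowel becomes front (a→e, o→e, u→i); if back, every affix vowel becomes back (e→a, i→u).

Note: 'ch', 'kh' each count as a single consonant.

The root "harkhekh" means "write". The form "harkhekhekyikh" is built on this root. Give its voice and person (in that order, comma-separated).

Segment: harkhekh-ak-yukh.
voice: -ak → causative.
person: -yukh → 1st person.

causative, 1st person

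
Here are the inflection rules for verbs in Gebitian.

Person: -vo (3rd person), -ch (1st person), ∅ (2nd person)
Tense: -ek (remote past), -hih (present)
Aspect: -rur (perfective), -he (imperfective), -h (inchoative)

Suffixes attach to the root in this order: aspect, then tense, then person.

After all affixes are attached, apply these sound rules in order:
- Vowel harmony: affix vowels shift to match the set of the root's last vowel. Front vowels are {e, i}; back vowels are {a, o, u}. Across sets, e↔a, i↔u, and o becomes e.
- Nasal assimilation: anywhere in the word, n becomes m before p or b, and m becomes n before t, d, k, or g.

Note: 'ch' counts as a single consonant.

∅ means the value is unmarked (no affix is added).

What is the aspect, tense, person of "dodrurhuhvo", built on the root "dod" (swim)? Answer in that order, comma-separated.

perfective, present, 3rd person

Segment: dod-rur-hih-vo.
aspect: -rur → perfective.
tense: -hih → present.
person: -vo → 3rd person.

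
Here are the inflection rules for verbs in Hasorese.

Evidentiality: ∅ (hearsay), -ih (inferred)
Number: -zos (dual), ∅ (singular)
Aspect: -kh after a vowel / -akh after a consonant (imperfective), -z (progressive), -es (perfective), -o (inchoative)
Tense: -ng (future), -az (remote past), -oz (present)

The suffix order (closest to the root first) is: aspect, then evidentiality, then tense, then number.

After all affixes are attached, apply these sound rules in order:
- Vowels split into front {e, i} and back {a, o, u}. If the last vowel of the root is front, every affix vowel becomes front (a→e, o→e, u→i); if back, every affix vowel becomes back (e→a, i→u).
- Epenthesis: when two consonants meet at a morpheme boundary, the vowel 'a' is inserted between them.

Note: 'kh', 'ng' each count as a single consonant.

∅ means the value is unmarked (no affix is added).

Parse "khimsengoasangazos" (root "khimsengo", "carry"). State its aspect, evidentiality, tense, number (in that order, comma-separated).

perfective, hearsay, future, dual

Segment: khimsengo-es-ng-zos.
aspect: -es → perfective.
evidentiality: ∅ → hearsay.
tense: -ng → future.
number: -zos → dual.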